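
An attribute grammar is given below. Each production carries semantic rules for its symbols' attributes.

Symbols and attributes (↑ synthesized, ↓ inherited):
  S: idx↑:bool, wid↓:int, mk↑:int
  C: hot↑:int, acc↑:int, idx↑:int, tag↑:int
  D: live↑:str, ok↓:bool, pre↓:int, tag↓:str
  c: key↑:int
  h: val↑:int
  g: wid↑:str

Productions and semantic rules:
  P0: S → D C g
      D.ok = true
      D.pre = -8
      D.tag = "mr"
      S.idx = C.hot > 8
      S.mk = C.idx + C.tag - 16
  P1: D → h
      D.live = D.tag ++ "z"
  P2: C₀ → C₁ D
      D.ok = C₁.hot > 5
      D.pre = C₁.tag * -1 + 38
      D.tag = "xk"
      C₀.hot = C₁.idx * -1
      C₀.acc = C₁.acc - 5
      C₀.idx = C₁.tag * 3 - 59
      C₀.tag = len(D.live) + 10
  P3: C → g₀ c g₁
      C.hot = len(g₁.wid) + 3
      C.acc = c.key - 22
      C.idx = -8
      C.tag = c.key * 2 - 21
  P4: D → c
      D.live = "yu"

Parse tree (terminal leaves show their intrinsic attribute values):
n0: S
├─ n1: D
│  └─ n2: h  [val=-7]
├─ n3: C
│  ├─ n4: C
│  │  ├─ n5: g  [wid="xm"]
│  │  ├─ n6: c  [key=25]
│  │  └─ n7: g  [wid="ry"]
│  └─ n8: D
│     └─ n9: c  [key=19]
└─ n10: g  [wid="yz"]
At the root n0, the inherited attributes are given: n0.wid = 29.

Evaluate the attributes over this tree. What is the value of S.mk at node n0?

24

1. n0.wid = 29  [given at root]
2. n1.ok = true  [true]
3. n1.pre = -8  [-8]
4. n1.tag = "mr"  ["mr"]
5. n2.val = -7  [terminal]
6. n1.live = "mrz"  [D.tag ++ "z"]
7. n5.wid = "xm"  [terminal]
8. n6.key = 25  [terminal]
9. n7.wid = "ry"  [terminal]
10. n4.hot = 5  [len(g₁.wid) + 3]
11. n4.acc = 3  [c.key - 22]
12. n4.idx = -8  [-8]
13. n4.tag = 29  [c.key * 2 - 21]
14. n8.ok = false  [C₁.hot > 5]
15. n8.pre = 9  [C₁.tag * -1 + 38]
16. n8.tag = "xk"  ["xk"]
17. n9.key = 19  [terminal]
18. n8.live = "yu"  ["yu"]
19. n3.hot = 8  [C₁.idx * -1]
20. n3.acc = -2  [C₁.acc - 5]
21. n3.idx = 28  [C₁.tag * 3 - 59]
22. n3.tag = 12  [len(D.live) + 10]
23. n10.wid = "yz"  [terminal]
24. n0.idx = false  [C.hot > 8]
25. n0.mk = 24  [C.idx + C.tag - 16]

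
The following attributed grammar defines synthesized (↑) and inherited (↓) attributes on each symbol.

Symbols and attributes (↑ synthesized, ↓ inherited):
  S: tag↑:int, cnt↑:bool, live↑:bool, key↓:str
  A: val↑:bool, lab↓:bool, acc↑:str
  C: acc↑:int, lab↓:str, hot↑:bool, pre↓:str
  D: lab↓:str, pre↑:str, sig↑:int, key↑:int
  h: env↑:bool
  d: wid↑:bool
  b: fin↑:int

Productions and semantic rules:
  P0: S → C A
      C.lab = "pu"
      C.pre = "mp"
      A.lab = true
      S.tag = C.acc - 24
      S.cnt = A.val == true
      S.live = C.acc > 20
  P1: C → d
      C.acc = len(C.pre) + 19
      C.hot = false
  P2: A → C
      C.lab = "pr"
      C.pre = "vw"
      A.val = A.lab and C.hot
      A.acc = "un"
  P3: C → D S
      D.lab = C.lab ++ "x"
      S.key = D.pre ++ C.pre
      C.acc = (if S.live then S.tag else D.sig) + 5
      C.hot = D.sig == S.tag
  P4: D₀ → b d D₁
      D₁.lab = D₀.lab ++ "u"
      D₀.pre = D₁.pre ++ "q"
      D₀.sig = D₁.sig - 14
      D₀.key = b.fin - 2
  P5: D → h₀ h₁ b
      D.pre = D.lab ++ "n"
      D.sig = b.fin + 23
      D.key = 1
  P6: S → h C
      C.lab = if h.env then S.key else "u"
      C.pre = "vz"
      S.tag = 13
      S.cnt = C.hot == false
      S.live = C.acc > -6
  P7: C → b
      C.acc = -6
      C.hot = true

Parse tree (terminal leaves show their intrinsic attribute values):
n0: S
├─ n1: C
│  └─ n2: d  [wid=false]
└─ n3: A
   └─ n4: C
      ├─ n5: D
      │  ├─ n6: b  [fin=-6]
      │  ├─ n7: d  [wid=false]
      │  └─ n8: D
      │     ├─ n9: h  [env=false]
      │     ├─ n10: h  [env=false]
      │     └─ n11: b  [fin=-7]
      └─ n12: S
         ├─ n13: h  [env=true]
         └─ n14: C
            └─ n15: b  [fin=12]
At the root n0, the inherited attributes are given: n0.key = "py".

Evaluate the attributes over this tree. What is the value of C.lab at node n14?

1. n0.key = "py"  [given at root]
2. n1.lab = "pu"  ["pu"]
3. n1.pre = "mp"  ["mp"]
4. n2.wid = false  [terminal]
5. n1.acc = 21  [len(C.pre) + 19]
6. n1.hot = false  [false]
7. n3.lab = true  [true]
8. n4.lab = "pr"  ["pr"]
9. n4.pre = "vw"  ["vw"]
10. n5.lab = "prx"  [C.lab ++ "x"]
11. n6.fin = -6  [terminal]
12. n7.wid = false  [terminal]
13. n8.lab = "prxu"  [D₀.lab ++ "u"]
14. n9.env = false  [terminal]
15. n10.env = false  [terminal]
16. n11.fin = -7  [terminal]
17. n8.pre = "prxun"  [D.lab ++ "n"]
18. n8.sig = 16  [b.fin + 23]
19. n8.key = 1  [1]
20. n5.pre = "prxunq"  [D₁.pre ++ "q"]
21. n5.sig = 2  [D₁.sig - 14]
22. n5.key = -8  [b.fin - 2]
23. n12.key = "prxunqvw"  [D.pre ++ C.pre]
24. n13.env = true  [terminal]
25. n14.lab = "prxunqvw"  [if h.env then S.key else "u"]
26. n14.pre = "vz"  ["vz"]
27. n15.fin = 12  [terminal]
28. n14.acc = -6  [-6]
29. n14.hot = true  [true]
30. n12.tag = 13  [13]
31. n12.cnt = false  [C.hot == false]
32. n12.live = false  [C.acc > -6]
33. n4.acc = 7  [(if S.live then S.tag else D.sig) + 5]
34. n4.hot = false  [D.sig == S.tag]
35. n3.val = false  [A.lab and C.hot]
36. n3.acc = "un"  ["un"]
37. n0.tag = -3  [C.acc - 24]
38. n0.cnt = false  [A.val == true]
39. n0.live = true  [C.acc > 20]

"prxunqvw"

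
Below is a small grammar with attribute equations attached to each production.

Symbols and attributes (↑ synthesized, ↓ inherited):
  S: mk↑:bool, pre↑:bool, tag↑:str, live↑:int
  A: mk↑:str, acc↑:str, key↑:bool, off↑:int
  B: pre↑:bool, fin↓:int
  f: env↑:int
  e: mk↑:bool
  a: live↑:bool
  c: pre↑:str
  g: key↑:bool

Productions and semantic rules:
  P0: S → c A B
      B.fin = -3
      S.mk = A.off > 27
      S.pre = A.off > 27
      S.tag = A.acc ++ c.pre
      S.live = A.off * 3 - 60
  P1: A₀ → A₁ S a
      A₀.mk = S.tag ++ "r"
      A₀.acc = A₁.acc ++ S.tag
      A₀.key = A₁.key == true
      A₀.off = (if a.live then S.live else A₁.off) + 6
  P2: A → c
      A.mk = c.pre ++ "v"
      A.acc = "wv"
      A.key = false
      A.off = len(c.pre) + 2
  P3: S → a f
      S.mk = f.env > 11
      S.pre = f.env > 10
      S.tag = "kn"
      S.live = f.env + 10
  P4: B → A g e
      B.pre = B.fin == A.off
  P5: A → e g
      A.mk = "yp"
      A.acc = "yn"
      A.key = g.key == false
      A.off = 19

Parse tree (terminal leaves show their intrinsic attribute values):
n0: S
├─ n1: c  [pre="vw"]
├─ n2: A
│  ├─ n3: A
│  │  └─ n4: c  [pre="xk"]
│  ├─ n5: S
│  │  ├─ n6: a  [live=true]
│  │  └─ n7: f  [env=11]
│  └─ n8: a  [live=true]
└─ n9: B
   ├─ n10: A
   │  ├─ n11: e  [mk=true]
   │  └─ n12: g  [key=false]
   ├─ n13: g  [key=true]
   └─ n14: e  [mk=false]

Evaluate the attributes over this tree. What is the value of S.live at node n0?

1. n1.pre = "vw"  [terminal]
2. n4.pre = "xk"  [terminal]
3. n3.mk = "xkv"  [c.pre ++ "v"]
4. n3.acc = "wv"  ["wv"]
5. n3.key = false  [false]
6. n3.off = 4  [len(c.pre) + 2]
7. n6.live = true  [terminal]
8. n7.env = 11  [terminal]
9. n5.mk = false  [f.env > 11]
10. n5.pre = true  [f.env > 10]
11. n5.tag = "kn"  ["kn"]
12. n5.live = 21  [f.env + 10]
13. n8.live = true  [terminal]
14. n2.mk = "knr"  [S.tag ++ "r"]
15. n2.acc = "wvkn"  [A₁.acc ++ S.tag]
16. n2.key = false  [A₁.key == true]
17. n2.off = 27  [(if a.live then S.live else A₁.off) + 6]
18. n9.fin = -3  [-3]
19. n11.mk = true  [terminal]
20. n12.key = false  [terminal]
21. n10.mk = "yp"  ["yp"]
22. n10.acc = "yn"  ["yn"]
23. n10.key = true  [g.key == false]
24. n10.off = 19  [19]
25. n13.key = true  [terminal]
26. n14.mk = false  [terminal]
27. n9.pre = false  [B.fin == A.off]
28. n0.mk = false  [A.off > 27]
29. n0.pre = false  [A.off > 27]
30. n0.tag = "wvknvw"  [A.acc ++ c.pre]
31. n0.live = 21  [A.off * 3 - 60]

21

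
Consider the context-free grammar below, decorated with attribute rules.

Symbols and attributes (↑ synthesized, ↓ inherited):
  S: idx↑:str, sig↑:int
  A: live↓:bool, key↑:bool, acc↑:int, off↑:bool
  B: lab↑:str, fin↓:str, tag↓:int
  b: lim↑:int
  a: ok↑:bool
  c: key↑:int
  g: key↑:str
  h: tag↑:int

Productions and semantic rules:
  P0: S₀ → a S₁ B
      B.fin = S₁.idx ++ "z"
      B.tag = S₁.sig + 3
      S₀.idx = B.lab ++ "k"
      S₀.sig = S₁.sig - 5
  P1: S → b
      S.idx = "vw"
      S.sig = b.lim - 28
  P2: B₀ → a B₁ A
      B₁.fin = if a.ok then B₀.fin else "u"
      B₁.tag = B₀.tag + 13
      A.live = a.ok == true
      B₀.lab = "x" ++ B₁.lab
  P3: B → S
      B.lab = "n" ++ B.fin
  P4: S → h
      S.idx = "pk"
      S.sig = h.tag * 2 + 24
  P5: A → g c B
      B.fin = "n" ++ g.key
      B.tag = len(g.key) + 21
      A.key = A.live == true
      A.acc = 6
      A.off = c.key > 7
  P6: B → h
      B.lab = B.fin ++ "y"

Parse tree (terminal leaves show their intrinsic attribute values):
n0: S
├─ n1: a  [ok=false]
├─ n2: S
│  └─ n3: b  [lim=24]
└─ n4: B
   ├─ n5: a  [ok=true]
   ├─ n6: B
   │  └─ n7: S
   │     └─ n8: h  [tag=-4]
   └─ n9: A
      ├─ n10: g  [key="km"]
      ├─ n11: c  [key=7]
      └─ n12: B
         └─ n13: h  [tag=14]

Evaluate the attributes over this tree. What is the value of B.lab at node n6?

"nvwz"

1. n1.ok = false  [terminal]
2. n3.lim = 24  [terminal]
3. n2.idx = "vw"  ["vw"]
4. n2.sig = -4  [b.lim - 28]
5. n4.fin = "vwz"  [S₁.idx ++ "z"]
6. n4.tag = -1  [S₁.sig + 3]
7. n5.ok = true  [terminal]
8. n6.fin = "vwz"  [if a.ok then B₀.fin else "u"]
9. n6.tag = 12  [B₀.tag + 13]
10. n8.tag = -4  [terminal]
11. n7.idx = "pk"  ["pk"]
12. n7.sig = 16  [h.tag * 2 + 24]
13. n6.lab = "nvwz"  ["n" ++ B.fin]
14. n9.live = true  [a.ok == true]
15. n10.key = "km"  [terminal]
16. n11.key = 7  [terminal]
17. n12.fin = "nkm"  ["n" ++ g.key]
18. n12.tag = 23  [len(g.key) + 21]
19. n13.tag = 14  [terminal]
20. n12.lab = "nkmy"  [B.fin ++ "y"]
21. n9.key = true  [A.live == true]
22. n9.acc = 6  [6]
23. n9.off = false  [c.key > 7]
24. n4.lab = "xnvwz"  ["x" ++ B₁.lab]
25. n0.idx = "xnvwzk"  [B.lab ++ "k"]
26. n0.sig = -9  [S₁.sig - 5]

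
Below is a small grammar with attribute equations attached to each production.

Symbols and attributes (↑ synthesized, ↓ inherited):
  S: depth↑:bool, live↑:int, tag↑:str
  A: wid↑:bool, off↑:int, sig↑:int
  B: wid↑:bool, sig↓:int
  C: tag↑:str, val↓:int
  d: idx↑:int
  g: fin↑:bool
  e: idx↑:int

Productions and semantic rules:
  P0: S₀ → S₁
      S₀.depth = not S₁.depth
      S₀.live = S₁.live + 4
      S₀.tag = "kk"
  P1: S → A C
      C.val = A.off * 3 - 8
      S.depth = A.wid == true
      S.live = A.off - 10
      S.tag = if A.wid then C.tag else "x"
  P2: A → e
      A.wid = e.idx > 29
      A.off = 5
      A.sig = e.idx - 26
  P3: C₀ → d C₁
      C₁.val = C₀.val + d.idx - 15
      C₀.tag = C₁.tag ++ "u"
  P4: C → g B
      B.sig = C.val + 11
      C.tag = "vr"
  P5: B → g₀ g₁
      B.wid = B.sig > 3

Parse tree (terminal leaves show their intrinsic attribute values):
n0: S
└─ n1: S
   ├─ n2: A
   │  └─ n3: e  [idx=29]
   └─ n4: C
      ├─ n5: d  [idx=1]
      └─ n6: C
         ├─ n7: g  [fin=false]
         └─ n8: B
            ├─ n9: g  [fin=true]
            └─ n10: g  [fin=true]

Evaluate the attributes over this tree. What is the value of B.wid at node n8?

1. n3.idx = 29  [terminal]
2. n2.wid = false  [e.idx > 29]
3. n2.off = 5  [5]
4. n2.sig = 3  [e.idx - 26]
5. n4.val = 7  [A.off * 3 - 8]
6. n5.idx = 1  [terminal]
7. n6.val = -7  [C₀.val + d.idx - 15]
8. n7.fin = false  [terminal]
9. n8.sig = 4  [C.val + 11]
10. n9.fin = true  [terminal]
11. n10.fin = true  [terminal]
12. n8.wid = true  [B.sig > 3]
13. n6.tag = "vr"  ["vr"]
14. n4.tag = "vru"  [C₁.tag ++ "u"]
15. n1.depth = false  [A.wid == true]
16. n1.live = -5  [A.off - 10]
17. n1.tag = "x"  [if A.wid then C.tag else "x"]
18. n0.depth = true  [not S₁.depth]
19. n0.live = -1  [S₁.live + 4]
20. n0.tag = "kk"  ["kk"]

true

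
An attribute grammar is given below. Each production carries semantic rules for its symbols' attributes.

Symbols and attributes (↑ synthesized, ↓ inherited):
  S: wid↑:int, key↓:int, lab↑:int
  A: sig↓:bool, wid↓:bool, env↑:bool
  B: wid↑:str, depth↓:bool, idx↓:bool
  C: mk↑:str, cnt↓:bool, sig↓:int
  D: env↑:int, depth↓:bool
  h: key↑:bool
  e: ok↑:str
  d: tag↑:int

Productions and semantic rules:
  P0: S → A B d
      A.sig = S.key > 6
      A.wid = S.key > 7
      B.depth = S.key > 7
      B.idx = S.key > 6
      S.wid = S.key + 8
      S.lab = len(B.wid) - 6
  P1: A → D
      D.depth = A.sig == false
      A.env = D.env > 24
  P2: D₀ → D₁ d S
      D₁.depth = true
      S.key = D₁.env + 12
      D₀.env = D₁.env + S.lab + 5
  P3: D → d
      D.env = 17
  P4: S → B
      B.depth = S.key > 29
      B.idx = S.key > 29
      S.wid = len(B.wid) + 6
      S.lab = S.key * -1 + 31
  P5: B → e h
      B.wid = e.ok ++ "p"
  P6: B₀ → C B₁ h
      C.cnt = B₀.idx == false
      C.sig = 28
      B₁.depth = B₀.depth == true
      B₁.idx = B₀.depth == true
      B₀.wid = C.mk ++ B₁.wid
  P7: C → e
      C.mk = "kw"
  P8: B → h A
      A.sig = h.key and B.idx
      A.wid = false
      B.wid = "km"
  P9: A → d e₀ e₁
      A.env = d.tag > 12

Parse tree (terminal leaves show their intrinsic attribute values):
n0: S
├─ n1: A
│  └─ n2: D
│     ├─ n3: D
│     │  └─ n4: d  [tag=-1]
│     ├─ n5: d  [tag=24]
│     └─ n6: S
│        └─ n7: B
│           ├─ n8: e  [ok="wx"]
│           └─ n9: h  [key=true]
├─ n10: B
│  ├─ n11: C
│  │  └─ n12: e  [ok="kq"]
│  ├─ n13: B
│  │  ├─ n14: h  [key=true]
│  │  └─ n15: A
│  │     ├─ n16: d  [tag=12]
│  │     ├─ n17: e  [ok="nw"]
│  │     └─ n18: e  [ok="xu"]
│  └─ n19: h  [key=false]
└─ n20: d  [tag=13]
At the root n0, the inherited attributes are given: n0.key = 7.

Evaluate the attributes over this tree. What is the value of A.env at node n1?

1. n0.key = 7  [given at root]
2. n1.sig = true  [S.key > 6]
3. n1.wid = false  [S.key > 7]
4. n2.depth = false  [A.sig == false]
5. n3.depth = true  [true]
6. n4.tag = -1  [terminal]
7. n3.env = 17  [17]
8. n5.tag = 24  [terminal]
9. n6.key = 29  [D₁.env + 12]
10. n7.depth = false  [S.key > 29]
11. n7.idx = false  [S.key > 29]
12. n8.ok = "wx"  [terminal]
13. n9.key = true  [terminal]
14. n7.wid = "wxp"  [e.ok ++ "p"]
15. n6.wid = 9  [len(B.wid) + 6]
16. n6.lab = 2  [S.key * -1 + 31]
17. n2.env = 24  [D₁.env + S.lab + 5]
18. n1.env = false  [D.env > 24]
19. n10.depth = false  [S.key > 7]
20. n10.idx = true  [S.key > 6]
21. n11.cnt = false  [B₀.idx == false]
22. n11.sig = 28  [28]
23. n12.ok = "kq"  [terminal]
24. n11.mk = "kw"  ["kw"]
25. n13.depth = false  [B₀.depth == true]
26. n13.idx = false  [B₀.depth == true]
27. n14.key = true  [terminal]
28. n15.sig = false  [h.key and B.idx]
29. n15.wid = false  [false]
30. n16.tag = 12  [terminal]
31. n17.ok = "nw"  [terminal]
32. n18.ok = "xu"  [terminal]
33. n15.env = false  [d.tag > 12]
34. n13.wid = "km"  ["km"]
35. n19.key = false  [terminal]
36. n10.wid = "kwkm"  [C.mk ++ B₁.wid]
37. n20.tag = 13  [terminal]
38. n0.wid = 15  [S.key + 8]
39. n0.lab = -2  [len(B.wid) - 6]

false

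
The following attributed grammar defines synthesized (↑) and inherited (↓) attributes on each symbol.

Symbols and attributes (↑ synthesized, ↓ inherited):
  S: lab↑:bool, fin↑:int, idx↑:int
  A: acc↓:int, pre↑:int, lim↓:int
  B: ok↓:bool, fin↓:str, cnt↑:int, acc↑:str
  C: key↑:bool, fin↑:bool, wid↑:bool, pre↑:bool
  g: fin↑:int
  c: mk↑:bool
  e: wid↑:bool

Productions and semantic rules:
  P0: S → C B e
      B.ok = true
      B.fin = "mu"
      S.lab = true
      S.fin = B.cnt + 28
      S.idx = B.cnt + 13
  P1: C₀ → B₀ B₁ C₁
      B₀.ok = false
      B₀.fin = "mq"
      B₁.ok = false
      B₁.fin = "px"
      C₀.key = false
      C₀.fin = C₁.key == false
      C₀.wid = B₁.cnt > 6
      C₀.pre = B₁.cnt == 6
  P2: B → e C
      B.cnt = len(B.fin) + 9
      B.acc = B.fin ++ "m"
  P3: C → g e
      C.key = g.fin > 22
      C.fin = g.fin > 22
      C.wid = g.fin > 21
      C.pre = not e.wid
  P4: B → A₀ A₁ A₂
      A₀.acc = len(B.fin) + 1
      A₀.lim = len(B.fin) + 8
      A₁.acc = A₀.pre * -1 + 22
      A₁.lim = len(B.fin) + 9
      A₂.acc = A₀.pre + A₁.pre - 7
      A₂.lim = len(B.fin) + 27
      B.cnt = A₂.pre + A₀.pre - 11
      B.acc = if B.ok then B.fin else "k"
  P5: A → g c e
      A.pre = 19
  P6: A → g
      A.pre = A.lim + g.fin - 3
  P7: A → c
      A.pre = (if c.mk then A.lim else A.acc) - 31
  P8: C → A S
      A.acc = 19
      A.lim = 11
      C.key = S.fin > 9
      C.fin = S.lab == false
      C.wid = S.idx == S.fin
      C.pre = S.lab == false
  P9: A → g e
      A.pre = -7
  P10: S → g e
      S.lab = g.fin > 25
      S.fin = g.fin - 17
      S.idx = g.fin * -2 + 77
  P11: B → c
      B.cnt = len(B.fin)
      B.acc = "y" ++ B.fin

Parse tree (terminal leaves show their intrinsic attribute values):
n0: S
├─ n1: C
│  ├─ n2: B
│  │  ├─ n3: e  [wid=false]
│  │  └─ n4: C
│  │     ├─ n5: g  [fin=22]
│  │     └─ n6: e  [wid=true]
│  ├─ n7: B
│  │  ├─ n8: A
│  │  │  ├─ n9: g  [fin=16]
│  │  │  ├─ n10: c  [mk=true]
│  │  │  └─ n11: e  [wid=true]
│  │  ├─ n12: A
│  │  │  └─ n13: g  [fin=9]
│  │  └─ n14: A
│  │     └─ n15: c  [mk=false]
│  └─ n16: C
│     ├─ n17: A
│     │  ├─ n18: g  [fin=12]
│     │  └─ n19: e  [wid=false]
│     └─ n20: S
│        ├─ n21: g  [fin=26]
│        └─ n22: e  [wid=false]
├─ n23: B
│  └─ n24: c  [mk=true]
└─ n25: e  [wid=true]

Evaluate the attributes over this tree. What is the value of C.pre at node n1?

true

1. n2.ok = false  [false]
2. n2.fin = "mq"  ["mq"]
3. n3.wid = false  [terminal]
4. n5.fin = 22  [terminal]
5. n6.wid = true  [terminal]
6. n4.key = false  [g.fin > 22]
7. n4.fin = false  [g.fin > 22]
8. n4.wid = true  [g.fin > 21]
9. n4.pre = false  [not e.wid]
10. n2.cnt = 11  [len(B.fin) + 9]
11. n2.acc = "mqm"  [B.fin ++ "m"]
12. n7.ok = false  [false]
13. n7.fin = "px"  ["px"]
14. n8.acc = 3  [len(B.fin) + 1]
15. n8.lim = 10  [len(B.fin) + 8]
16. n9.fin = 16  [terminal]
17. n10.mk = true  [terminal]
18. n11.wid = true  [terminal]
19. n8.pre = 19  [19]
20. n12.acc = 3  [A₀.pre * -1 + 22]
21. n12.lim = 11  [len(B.fin) + 9]
22. n13.fin = 9  [terminal]
23. n12.pre = 17  [A.lim + g.fin - 3]
24. n14.acc = 29  [A₀.pre + A₁.pre - 7]
25. n14.lim = 29  [len(B.fin) + 27]
26. n15.mk = false  [terminal]
27. n14.pre = -2  [(if c.mk then A.lim else A.acc) - 31]
28. n7.cnt = 6  [A₂.pre + A₀.pre - 11]
29. n7.acc = "k"  [if B.ok then B.fin else "k"]
30. n17.acc = 19  [19]
31. n17.lim = 11  [11]
32. n18.fin = 12  [terminal]
33. n19.wid = false  [terminal]
34. n17.pre = -7  [-7]
35. n21.fin = 26  [terminal]
36. n22.wid = false  [terminal]
37. n20.lab = true  [g.fin > 25]
38. n20.fin = 9  [g.fin - 17]
39. n20.idx = 25  [g.fin * -2 + 77]
40. n16.key = false  [S.fin > 9]
41. n16.fin = false  [S.lab == false]
42. n16.wid = false  [S.idx == S.fin]
43. n16.pre = false  [S.lab == false]
44. n1.key = false  [false]
45. n1.fin = true  [C₁.key == false]
46. n1.wid = false  [B₁.cnt > 6]
47. n1.pre = true  [B₁.cnt == 6]
48. n23.ok = true  [true]
49. n23.fin = "mu"  ["mu"]
50. n24.mk = true  [terminal]
51. n23.cnt = 2  [len(B.fin)]
52. n23.acc = "ymu"  ["y" ++ B.fin]
53. n25.wid = true  [terminal]
54. n0.lab = true  [true]
55. n0.fin = 30  [B.cnt + 28]
56. n0.idx = 15  [B.cnt + 13]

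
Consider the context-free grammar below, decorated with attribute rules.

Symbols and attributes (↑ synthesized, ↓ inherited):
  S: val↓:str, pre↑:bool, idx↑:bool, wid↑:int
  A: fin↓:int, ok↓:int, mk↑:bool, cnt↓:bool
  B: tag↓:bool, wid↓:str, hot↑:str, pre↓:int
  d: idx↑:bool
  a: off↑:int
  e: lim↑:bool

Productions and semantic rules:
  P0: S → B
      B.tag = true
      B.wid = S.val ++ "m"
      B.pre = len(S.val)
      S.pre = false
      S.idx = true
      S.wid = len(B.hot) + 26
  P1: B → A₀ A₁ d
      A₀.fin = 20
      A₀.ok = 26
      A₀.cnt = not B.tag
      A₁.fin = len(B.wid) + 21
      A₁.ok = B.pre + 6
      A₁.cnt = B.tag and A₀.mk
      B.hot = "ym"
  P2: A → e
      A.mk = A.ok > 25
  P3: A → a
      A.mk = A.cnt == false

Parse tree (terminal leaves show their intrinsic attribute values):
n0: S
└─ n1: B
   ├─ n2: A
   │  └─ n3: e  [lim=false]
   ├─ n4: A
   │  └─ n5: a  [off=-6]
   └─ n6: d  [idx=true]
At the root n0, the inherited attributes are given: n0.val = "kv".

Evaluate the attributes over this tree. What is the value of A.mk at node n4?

false

1. n0.val = "kv"  [given at root]
2. n1.tag = true  [true]
3. n1.wid = "kvm"  [S.val ++ "m"]
4. n1.pre = 2  [len(S.val)]
5. n2.fin = 20  [20]
6. n2.ok = 26  [26]
7. n2.cnt = false  [not B.tag]
8. n3.lim = false  [terminal]
9. n2.mk = true  [A.ok > 25]
10. n4.fin = 24  [len(B.wid) + 21]
11. n4.ok = 8  [B.pre + 6]
12. n4.cnt = true  [B.tag and A₀.mk]
13. n5.off = -6  [terminal]
14. n4.mk = false  [A.cnt == false]
15. n6.idx = true  [terminal]
16. n1.hot = "ym"  ["ym"]
17. n0.pre = false  [false]
18. n0.idx = true  [true]
19. n0.wid = 28  [len(B.hot) + 26]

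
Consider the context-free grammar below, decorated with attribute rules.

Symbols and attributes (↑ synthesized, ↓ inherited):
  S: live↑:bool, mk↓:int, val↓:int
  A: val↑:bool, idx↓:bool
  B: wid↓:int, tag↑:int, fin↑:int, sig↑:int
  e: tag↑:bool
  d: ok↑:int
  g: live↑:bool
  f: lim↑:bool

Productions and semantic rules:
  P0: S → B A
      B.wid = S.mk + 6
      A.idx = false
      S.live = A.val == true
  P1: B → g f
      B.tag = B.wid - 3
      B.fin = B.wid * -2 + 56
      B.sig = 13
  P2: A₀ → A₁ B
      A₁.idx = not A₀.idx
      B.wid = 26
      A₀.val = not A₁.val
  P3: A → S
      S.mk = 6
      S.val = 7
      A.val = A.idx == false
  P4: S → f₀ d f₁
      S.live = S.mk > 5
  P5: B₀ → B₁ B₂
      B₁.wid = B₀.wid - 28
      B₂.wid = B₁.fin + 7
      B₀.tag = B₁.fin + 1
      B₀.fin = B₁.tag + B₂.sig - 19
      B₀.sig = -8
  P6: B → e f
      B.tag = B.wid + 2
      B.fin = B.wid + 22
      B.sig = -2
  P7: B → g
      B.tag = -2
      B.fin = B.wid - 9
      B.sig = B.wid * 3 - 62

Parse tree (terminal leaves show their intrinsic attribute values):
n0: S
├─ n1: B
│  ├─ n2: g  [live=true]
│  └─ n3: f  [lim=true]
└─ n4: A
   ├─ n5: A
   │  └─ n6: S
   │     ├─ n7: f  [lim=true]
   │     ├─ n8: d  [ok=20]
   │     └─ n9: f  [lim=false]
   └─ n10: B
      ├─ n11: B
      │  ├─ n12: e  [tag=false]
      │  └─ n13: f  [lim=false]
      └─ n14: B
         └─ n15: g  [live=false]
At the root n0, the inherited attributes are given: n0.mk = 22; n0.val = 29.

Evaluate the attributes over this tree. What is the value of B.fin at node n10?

0

1. n0.mk = 22  [given at root]
2. n0.val = 29  [given at root]
3. n1.wid = 28  [S.mk + 6]
4. n2.live = true  [terminal]
5. n3.lim = true  [terminal]
6. n1.tag = 25  [B.wid - 3]
7. n1.fin = 0  [B.wid * -2 + 56]
8. n1.sig = 13  [13]
9. n4.idx = false  [false]
10. n5.idx = true  [not A₀.idx]
11. n6.mk = 6  [6]
12. n6.val = 7  [7]
13. n7.lim = true  [terminal]
14. n8.ok = 20  [terminal]
15. n9.lim = false  [terminal]
16. n6.live = true  [S.mk > 5]
17. n5.val = false  [A.idx == false]
18. n10.wid = 26  [26]
19. n11.wid = -2  [B₀.wid - 28]
20. n12.tag = false  [terminal]
21. n13.lim = false  [terminal]
22. n11.tag = 0  [B.wid + 2]
23. n11.fin = 20  [B.wid + 22]
24. n11.sig = -2  [-2]
25. n14.wid = 27  [B₁.fin + 7]
26. n15.live = false  [terminal]
27. n14.tag = -2  [-2]
28. n14.fin = 18  [B.wid - 9]
29. n14.sig = 19  [B.wid * 3 - 62]
30. n10.tag = 21  [B₁.fin + 1]
31. n10.fin = 0  [B₁.tag + B₂.sig - 19]
32. n10.sig = -8  [-8]
33. n4.val = true  [not A₁.val]
34. n0.live = true  [A.val == true]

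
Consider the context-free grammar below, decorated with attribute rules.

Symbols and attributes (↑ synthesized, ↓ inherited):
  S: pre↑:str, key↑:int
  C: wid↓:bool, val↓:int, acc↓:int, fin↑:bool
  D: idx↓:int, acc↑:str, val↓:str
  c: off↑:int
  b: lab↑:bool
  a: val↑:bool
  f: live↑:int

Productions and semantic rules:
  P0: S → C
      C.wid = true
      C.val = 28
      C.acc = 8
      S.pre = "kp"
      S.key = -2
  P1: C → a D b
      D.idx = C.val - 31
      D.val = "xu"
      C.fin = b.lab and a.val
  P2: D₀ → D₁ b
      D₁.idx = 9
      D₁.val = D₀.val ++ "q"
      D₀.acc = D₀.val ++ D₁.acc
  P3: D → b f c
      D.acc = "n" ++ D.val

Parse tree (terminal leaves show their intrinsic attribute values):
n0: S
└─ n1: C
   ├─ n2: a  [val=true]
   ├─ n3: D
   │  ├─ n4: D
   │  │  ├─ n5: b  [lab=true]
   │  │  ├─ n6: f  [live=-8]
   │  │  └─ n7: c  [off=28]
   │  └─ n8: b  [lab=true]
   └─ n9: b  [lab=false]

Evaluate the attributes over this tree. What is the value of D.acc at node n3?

1. n1.wid = true  [true]
2. n1.val = 28  [28]
3. n1.acc = 8  [8]
4. n2.val = true  [terminal]
5. n3.idx = -3  [C.val - 31]
6. n3.val = "xu"  ["xu"]
7. n4.idx = 9  [9]
8. n4.val = "xuq"  [D₀.val ++ "q"]
9. n5.lab = true  [terminal]
10. n6.live = -8  [terminal]
11. n7.off = 28  [terminal]
12. n4.acc = "nxuq"  ["n" ++ D.val]
13. n8.lab = true  [terminal]
14. n3.acc = "xunxuq"  [D₀.val ++ D₁.acc]
15. n9.lab = false  [terminal]
16. n1.fin = false  [b.lab and a.val]
17. n0.pre = "kp"  ["kp"]
18. n0.key = -2  [-2]

"xunxuq"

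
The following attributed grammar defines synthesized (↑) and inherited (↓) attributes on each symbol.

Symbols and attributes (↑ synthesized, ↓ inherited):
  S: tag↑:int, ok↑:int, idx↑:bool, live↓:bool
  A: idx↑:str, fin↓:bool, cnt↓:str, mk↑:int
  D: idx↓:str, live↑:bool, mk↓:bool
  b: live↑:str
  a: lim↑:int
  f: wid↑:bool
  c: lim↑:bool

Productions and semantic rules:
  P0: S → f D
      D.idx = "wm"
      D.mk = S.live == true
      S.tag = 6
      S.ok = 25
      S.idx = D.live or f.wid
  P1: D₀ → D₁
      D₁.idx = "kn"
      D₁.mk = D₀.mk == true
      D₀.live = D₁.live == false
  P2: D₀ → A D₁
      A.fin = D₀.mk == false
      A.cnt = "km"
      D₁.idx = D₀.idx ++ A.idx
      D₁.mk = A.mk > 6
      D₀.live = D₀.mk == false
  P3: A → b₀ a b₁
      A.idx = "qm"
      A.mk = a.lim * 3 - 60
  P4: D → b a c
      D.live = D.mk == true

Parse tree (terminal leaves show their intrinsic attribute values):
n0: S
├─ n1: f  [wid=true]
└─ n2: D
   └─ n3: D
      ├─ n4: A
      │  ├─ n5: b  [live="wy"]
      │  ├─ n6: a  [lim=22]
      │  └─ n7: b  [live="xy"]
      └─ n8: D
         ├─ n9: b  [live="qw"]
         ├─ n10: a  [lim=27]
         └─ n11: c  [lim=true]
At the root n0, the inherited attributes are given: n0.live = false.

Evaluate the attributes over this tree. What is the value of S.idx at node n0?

true

1. n0.live = false  [given at root]
2. n1.wid = true  [terminal]
3. n2.idx = "wm"  ["wm"]
4. n2.mk = false  [S.live == true]
5. n3.idx = "kn"  ["kn"]
6. n3.mk = false  [D₀.mk == true]
7. n4.fin = true  [D₀.mk == false]
8. n4.cnt = "km"  ["km"]
9. n5.live = "wy"  [terminal]
10. n6.lim = 22  [terminal]
11. n7.live = "xy"  [terminal]
12. n4.idx = "qm"  ["qm"]
13. n4.mk = 6  [a.lim * 3 - 60]
14. n8.idx = "knqm"  [D₀.idx ++ A.idx]
15. n8.mk = false  [A.mk > 6]
16. n9.live = "qw"  [terminal]
17. n10.lim = 27  [terminal]
18. n11.lim = true  [terminal]
19. n8.live = false  [D.mk == true]
20. n3.live = true  [D₀.mk == false]
21. n2.live = false  [D₁.live == false]
22. n0.tag = 6  [6]
23. n0.ok = 25  [25]
24. n0.idx = true  [D.live or f.wid]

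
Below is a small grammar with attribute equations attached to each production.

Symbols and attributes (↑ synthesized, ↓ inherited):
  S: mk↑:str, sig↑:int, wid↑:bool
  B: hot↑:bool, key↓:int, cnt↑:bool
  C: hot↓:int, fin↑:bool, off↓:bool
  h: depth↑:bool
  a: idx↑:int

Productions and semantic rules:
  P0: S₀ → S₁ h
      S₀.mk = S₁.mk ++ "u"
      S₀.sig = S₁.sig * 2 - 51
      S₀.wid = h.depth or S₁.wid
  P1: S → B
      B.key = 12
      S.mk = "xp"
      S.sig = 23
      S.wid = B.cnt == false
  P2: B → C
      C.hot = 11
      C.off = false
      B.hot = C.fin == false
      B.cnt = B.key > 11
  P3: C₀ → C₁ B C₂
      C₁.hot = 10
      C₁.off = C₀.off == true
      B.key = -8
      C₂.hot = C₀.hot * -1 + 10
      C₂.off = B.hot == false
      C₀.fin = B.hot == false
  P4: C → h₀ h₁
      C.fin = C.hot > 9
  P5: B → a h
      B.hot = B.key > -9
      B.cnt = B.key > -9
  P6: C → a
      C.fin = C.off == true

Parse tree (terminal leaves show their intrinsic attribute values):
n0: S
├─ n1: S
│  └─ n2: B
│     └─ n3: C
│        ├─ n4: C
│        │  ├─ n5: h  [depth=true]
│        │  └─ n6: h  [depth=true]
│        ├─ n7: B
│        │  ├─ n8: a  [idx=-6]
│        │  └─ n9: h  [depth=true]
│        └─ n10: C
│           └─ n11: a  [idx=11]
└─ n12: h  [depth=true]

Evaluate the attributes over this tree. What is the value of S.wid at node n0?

true

1. n2.key = 12  [12]
2. n3.hot = 11  [11]
3. n3.off = false  [false]
4. n4.hot = 10  [10]
5. n4.off = false  [C₀.off == true]
6. n5.depth = true  [terminal]
7. n6.depth = true  [terminal]
8. n4.fin = true  [C.hot > 9]
9. n7.key = -8  [-8]
10. n8.idx = -6  [terminal]
11. n9.depth = true  [terminal]
12. n7.hot = true  [B.key > -9]
13. n7.cnt = true  [B.key > -9]
14. n10.hot = -1  [C₀.hot * -1 + 10]
15. n10.off = false  [B.hot == false]
16. n11.idx = 11  [terminal]
17. n10.fin = false  [C.off == true]
18. n3.fin = false  [B.hot == false]
19. n2.hot = true  [C.fin == false]
20. n2.cnt = true  [B.key > 11]
21. n1.mk = "xp"  ["xp"]
22. n1.sig = 23  [23]
23. n1.wid = false  [B.cnt == false]
24. n12.depth = true  [terminal]
25. n0.mk = "xpu"  [S₁.mk ++ "u"]
26. n0.sig = -5  [S₁.sig * 2 - 51]
27. n0.wid = true  [h.depth or S₁.wid]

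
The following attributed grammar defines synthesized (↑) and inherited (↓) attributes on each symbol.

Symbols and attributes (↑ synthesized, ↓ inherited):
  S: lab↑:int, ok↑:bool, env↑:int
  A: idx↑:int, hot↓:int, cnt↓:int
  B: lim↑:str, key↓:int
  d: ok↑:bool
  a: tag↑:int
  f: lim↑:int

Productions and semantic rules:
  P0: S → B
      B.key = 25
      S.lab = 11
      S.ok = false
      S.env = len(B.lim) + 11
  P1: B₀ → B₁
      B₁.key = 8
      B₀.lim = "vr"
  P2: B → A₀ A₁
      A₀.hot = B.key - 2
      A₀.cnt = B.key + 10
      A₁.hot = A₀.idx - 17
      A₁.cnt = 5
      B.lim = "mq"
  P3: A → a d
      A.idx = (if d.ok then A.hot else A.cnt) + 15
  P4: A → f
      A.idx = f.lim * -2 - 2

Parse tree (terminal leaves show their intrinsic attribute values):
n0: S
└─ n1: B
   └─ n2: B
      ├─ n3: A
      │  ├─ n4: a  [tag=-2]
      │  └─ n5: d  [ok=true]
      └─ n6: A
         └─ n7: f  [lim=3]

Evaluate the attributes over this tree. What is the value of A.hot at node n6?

4

1. n1.key = 25  [25]
2. n2.key = 8  [8]
3. n3.hot = 6  [B.key - 2]
4. n3.cnt = 18  [B.key + 10]
5. n4.tag = -2  [terminal]
6. n5.ok = true  [terminal]
7. n3.idx = 21  [(if d.ok then A.hot else A.cnt) + 15]
8. n6.hot = 4  [A₀.idx - 17]
9. n6.cnt = 5  [5]
10. n7.lim = 3  [terminal]
11. n6.idx = -8  [f.lim * -2 - 2]
12. n2.lim = "mq"  ["mq"]
13. n1.lim = "vr"  ["vr"]
14. n0.lab = 11  [11]
15. n0.ok = false  [false]
16. n0.env = 13  [len(B.lim) + 11]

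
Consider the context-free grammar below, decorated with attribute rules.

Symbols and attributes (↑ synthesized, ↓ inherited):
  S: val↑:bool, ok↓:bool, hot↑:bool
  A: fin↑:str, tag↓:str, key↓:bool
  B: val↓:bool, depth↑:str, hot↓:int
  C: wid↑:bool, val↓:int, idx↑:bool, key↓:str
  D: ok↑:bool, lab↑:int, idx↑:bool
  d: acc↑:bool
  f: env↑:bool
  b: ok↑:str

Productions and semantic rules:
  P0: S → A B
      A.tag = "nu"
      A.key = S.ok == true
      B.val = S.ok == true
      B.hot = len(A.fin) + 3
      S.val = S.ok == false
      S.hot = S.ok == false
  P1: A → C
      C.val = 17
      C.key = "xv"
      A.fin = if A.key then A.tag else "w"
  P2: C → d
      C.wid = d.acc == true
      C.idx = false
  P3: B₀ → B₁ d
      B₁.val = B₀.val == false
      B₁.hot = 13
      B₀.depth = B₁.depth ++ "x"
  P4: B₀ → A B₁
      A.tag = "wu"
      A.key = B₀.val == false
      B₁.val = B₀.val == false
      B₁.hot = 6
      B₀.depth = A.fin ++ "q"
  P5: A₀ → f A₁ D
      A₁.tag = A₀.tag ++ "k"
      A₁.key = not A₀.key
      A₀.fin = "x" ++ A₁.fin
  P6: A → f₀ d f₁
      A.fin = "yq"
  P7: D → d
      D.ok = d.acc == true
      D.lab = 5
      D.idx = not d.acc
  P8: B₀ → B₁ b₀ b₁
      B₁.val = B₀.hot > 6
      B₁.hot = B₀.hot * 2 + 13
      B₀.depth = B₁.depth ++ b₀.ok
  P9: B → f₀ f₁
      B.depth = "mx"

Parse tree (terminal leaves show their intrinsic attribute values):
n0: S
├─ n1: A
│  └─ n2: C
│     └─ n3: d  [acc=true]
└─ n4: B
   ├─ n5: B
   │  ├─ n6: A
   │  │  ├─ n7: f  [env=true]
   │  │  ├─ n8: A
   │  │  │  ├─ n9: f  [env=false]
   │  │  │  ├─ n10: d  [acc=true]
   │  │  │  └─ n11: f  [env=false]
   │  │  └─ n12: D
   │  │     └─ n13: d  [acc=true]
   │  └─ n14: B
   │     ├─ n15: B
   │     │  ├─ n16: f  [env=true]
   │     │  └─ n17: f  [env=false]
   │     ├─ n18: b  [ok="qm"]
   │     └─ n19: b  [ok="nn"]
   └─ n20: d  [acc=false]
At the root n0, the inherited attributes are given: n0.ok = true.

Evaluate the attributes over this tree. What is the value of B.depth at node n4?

"xyqqx"

1. n0.ok = true  [given at root]
2. n1.tag = "nu"  ["nu"]
3. n1.key = true  [S.ok == true]
4. n2.val = 17  [17]
5. n2.key = "xv"  ["xv"]
6. n3.acc = true  [terminal]
7. n2.wid = true  [d.acc == true]
8. n2.idx = false  [false]
9. n1.fin = "nu"  [if A.key then A.tag else "w"]
10. n4.val = true  [S.ok == true]
11. n4.hot = 5  [len(A.fin) + 3]
12. n5.val = false  [B₀.val == false]
13. n5.hot = 13  [13]
14. n6.tag = "wu"  ["wu"]
15. n6.key = true  [B₀.val == false]
16. n7.env = true  [terminal]
17. n8.tag = "wuk"  [A₀.tag ++ "k"]
18. n8.key = false  [not A₀.key]
19. n9.env = false  [terminal]
20. n10.acc = true  [terminal]
21. n11.env = false  [terminal]
22. n8.fin = "yq"  ["yq"]
23. n13.acc = true  [terminal]
24. n12.ok = true  [d.acc == true]
25. n12.lab = 5  [5]
26. n12.idx = false  [not d.acc]
27. n6.fin = "xyq"  ["x" ++ A₁.fin]
28. n14.val = true  [B₀.val == false]
29. n14.hot = 6  [6]
30. n15.val = false  [B₀.hot > 6]
31. n15.hot = 25  [B₀.hot * 2 + 13]
32. n16.env = true  [terminal]
33. n17.env = false  [terminal]
34. n15.depth = "mx"  ["mx"]
35. n18.ok = "qm"  [terminal]
36. n19.ok = "nn"  [terminal]
37. n14.depth = "mxqm"  [B₁.depth ++ b₀.ok]
38. n5.depth = "xyqq"  [A.fin ++ "q"]
39. n20.acc = false  [terminal]
40. n4.depth = "xyqqx"  [B₁.depth ++ "x"]
41. n0.val = false  [S.ok == false]
42. n0.hot = false  [S.ok == false]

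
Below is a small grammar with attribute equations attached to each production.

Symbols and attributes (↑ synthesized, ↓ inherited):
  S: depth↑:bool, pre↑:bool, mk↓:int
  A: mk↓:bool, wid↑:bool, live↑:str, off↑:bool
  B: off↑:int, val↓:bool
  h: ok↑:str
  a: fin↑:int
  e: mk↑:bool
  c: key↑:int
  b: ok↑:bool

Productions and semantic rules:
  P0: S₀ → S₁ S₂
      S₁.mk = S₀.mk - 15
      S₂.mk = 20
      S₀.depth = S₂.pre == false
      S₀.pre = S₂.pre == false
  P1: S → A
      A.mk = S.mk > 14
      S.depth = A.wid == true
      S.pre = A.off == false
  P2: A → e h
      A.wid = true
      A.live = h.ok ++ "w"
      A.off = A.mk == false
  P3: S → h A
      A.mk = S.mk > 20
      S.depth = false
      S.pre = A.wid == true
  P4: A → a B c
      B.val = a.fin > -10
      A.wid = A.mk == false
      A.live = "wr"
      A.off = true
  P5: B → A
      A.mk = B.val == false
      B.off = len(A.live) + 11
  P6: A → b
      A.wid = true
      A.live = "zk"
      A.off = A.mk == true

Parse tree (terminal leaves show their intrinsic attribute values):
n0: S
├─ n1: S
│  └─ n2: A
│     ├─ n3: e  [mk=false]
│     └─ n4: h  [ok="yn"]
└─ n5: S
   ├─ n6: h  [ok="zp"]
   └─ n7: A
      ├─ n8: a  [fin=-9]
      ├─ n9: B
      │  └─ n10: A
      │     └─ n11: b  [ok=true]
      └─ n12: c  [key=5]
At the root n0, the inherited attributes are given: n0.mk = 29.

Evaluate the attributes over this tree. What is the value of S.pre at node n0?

false

1. n0.mk = 29  [given at root]
2. n1.mk = 14  [S₀.mk - 15]
3. n2.mk = false  [S.mk > 14]
4. n3.mk = false  [terminal]
5. n4.ok = "yn"  [terminal]
6. n2.wid = true  [true]
7. n2.live = "ynw"  [h.ok ++ "w"]
8. n2.off = true  [A.mk == false]
9. n1.depth = true  [A.wid == true]
10. n1.pre = false  [A.off == false]
11. n5.mk = 20  [20]
12. n6.ok = "zp"  [terminal]
13. n7.mk = false  [S.mk > 20]
14. n8.fin = -9  [terminal]
15. n9.val = true  [a.fin > -10]
16. n10.mk = false  [B.val == false]
17. n11.ok = true  [terminal]
18. n10.wid = true  [true]
19. n10.live = "zk"  ["zk"]
20. n10.off = false  [A.mk == true]
21. n9.off = 13  [len(A.live) + 11]
22. n12.key = 5  [terminal]
23. n7.wid = true  [A.mk == false]
24. n7.live = "wr"  ["wr"]
25. n7.off = true  [true]
26. n5.depth = false  [false]
27. n5.pre = true  [A.wid == true]
28. n0.depth = false  [S₂.pre == false]
29. n0.pre = false  [S₂.pre == false]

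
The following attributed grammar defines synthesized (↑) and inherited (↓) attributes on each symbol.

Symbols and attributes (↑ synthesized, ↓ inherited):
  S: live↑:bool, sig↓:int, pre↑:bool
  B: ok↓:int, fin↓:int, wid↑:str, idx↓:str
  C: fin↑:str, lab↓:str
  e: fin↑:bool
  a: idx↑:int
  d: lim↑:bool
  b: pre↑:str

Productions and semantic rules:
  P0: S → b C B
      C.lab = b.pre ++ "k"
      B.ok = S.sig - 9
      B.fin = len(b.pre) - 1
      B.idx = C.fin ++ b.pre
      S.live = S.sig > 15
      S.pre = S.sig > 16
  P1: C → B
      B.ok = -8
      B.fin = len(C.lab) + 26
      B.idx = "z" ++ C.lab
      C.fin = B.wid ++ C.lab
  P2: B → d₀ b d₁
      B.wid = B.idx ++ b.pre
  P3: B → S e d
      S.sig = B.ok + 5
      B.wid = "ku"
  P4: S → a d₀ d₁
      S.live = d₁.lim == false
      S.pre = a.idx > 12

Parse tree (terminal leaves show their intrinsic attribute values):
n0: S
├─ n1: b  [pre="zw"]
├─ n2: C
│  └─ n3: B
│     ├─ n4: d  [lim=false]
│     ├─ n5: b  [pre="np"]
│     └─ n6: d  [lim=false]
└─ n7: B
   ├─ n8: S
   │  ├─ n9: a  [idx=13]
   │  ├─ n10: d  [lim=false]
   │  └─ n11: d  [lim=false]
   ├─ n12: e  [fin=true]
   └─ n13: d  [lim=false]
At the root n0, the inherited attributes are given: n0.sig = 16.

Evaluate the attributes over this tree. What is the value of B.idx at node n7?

"zzwknpzwkzw"

1. n0.sig = 16  [given at root]
2. n1.pre = "zw"  [terminal]
3. n2.lab = "zwk"  [b.pre ++ "k"]
4. n3.ok = -8  [-8]
5. n3.fin = 29  [len(C.lab) + 26]
6. n3.idx = "zzwk"  ["z" ++ C.lab]
7. n4.lim = false  [terminal]
8. n5.pre = "np"  [terminal]
9. n6.lim = false  [terminal]
10. n3.wid = "zzwknp"  [B.idx ++ b.pre]
11. n2.fin = "zzwknpzwk"  [B.wid ++ C.lab]
12. n7.ok = 7  [S.sig - 9]
13. n7.fin = 1  [len(b.pre) - 1]
14. n7.idx = "zzwknpzwkzw"  [C.fin ++ b.pre]
15. n8.sig = 12  [B.ok + 5]
16. n9.idx = 13  [terminal]
17. n10.lim = false  [terminal]
18. n11.lim = false  [terminal]
19. n8.live = true  [d₁.lim == false]
20. n8.pre = true  [a.idx > 12]
21. n12.fin = true  [terminal]
22. n13.lim = false  [terminal]
23. n7.wid = "ku"  ["ku"]
24. n0.live = true  [S.sig > 15]
25. n0.pre = false  [S.sig > 16]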